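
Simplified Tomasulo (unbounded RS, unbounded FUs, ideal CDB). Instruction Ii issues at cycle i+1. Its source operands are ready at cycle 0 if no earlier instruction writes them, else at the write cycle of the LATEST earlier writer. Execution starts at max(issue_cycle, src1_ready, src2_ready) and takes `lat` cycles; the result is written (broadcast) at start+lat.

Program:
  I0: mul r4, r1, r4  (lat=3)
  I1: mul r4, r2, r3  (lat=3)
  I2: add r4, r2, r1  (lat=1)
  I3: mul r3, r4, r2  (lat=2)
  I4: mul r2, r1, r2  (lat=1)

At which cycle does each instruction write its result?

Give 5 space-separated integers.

Answer: 4 5 4 6 6

Derivation:
I0 mul r4: issue@1 deps=(None,None) exec_start@1 write@4
I1 mul r4: issue@2 deps=(None,None) exec_start@2 write@5
I2 add r4: issue@3 deps=(None,None) exec_start@3 write@4
I3 mul r3: issue@4 deps=(2,None) exec_start@4 write@6
I4 mul r2: issue@5 deps=(None,None) exec_start@5 write@6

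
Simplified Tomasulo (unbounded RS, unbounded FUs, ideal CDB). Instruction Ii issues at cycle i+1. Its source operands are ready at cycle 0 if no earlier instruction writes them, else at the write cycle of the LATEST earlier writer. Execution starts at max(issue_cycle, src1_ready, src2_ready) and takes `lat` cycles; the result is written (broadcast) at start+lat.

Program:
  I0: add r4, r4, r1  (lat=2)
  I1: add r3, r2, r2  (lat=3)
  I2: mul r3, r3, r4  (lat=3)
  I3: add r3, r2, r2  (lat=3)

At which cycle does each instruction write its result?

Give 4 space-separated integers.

I0 add r4: issue@1 deps=(None,None) exec_start@1 write@3
I1 add r3: issue@2 deps=(None,None) exec_start@2 write@5
I2 mul r3: issue@3 deps=(1,0) exec_start@5 write@8
I3 add r3: issue@4 deps=(None,None) exec_start@4 write@7

Answer: 3 5 8 7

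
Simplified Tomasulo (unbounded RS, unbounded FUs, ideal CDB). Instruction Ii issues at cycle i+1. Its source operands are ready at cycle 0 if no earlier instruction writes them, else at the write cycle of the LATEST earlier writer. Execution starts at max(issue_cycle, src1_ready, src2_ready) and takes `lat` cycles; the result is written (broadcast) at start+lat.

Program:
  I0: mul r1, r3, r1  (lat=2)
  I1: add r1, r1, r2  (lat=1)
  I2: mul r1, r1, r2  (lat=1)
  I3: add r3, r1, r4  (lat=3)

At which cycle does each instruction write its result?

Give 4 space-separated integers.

Answer: 3 4 5 8

Derivation:
I0 mul r1: issue@1 deps=(None,None) exec_start@1 write@3
I1 add r1: issue@2 deps=(0,None) exec_start@3 write@4
I2 mul r1: issue@3 deps=(1,None) exec_start@4 write@5
I3 add r3: issue@4 deps=(2,None) exec_start@5 write@8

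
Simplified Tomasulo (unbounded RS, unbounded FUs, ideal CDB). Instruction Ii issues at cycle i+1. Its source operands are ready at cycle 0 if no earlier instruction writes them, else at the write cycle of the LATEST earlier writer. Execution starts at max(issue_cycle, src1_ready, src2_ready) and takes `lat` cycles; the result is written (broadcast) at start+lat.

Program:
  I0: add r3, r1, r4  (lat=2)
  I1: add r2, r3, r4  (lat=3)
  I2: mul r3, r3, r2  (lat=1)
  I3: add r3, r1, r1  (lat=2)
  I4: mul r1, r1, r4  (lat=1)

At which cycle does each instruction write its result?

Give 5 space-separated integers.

I0 add r3: issue@1 deps=(None,None) exec_start@1 write@3
I1 add r2: issue@2 deps=(0,None) exec_start@3 write@6
I2 mul r3: issue@3 deps=(0,1) exec_start@6 write@7
I3 add r3: issue@4 deps=(None,None) exec_start@4 write@6
I4 mul r1: issue@5 deps=(None,None) exec_start@5 write@6

Answer: 3 6 7 6 6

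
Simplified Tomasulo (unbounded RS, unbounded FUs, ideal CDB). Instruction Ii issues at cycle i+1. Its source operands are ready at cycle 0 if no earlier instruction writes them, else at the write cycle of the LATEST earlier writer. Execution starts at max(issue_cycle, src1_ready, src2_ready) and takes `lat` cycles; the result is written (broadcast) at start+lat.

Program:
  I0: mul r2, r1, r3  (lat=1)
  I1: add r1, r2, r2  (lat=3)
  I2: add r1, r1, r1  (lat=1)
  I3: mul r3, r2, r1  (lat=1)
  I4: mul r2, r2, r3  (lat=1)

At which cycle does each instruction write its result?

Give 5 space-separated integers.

Answer: 2 5 6 7 8

Derivation:
I0 mul r2: issue@1 deps=(None,None) exec_start@1 write@2
I1 add r1: issue@2 deps=(0,0) exec_start@2 write@5
I2 add r1: issue@3 deps=(1,1) exec_start@5 write@6
I3 mul r3: issue@4 deps=(0,2) exec_start@6 write@7
I4 mul r2: issue@5 deps=(0,3) exec_start@7 write@8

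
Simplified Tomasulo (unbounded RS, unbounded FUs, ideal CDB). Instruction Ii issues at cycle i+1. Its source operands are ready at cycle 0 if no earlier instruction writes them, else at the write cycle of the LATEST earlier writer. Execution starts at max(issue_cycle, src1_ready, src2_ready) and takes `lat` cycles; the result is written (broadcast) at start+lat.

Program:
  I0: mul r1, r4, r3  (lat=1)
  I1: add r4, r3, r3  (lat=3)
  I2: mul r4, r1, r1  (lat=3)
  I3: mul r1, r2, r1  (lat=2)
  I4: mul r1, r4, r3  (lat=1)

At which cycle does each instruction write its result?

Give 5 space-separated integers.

I0 mul r1: issue@1 deps=(None,None) exec_start@1 write@2
I1 add r4: issue@2 deps=(None,None) exec_start@2 write@5
I2 mul r4: issue@3 deps=(0,0) exec_start@3 write@6
I3 mul r1: issue@4 deps=(None,0) exec_start@4 write@6
I4 mul r1: issue@5 deps=(2,None) exec_start@6 write@7

Answer: 2 5 6 6 7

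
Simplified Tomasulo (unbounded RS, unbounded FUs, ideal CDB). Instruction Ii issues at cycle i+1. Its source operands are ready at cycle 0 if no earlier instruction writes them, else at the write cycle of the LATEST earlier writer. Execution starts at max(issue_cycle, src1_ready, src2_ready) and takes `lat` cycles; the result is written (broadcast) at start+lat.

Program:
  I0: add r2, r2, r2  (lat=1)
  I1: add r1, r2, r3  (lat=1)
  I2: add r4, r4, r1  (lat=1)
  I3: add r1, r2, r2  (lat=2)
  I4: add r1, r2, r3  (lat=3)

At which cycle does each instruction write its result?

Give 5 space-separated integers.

I0 add r2: issue@1 deps=(None,None) exec_start@1 write@2
I1 add r1: issue@2 deps=(0,None) exec_start@2 write@3
I2 add r4: issue@3 deps=(None,1) exec_start@3 write@4
I3 add r1: issue@4 deps=(0,0) exec_start@4 write@6
I4 add r1: issue@5 deps=(0,None) exec_start@5 write@8

Answer: 2 3 4 6 8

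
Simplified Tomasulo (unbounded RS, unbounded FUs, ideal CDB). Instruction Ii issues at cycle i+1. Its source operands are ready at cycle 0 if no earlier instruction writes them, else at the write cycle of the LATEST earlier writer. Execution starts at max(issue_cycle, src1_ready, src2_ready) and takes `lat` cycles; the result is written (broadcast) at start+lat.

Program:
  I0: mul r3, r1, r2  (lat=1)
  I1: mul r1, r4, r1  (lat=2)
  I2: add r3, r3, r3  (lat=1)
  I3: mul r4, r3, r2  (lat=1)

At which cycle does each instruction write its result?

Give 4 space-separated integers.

Answer: 2 4 4 5

Derivation:
I0 mul r3: issue@1 deps=(None,None) exec_start@1 write@2
I1 mul r1: issue@2 deps=(None,None) exec_start@2 write@4
I2 add r3: issue@3 deps=(0,0) exec_start@3 write@4
I3 mul r4: issue@4 deps=(2,None) exec_start@4 write@5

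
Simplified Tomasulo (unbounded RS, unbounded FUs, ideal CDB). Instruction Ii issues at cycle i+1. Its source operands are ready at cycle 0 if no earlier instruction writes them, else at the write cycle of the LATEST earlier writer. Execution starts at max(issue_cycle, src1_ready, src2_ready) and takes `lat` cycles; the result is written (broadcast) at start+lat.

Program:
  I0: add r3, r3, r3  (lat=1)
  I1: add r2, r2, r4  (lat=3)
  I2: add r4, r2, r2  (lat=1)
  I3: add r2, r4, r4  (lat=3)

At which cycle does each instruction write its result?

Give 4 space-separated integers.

I0 add r3: issue@1 deps=(None,None) exec_start@1 write@2
I1 add r2: issue@2 deps=(None,None) exec_start@2 write@5
I2 add r4: issue@3 deps=(1,1) exec_start@5 write@6
I3 add r2: issue@4 deps=(2,2) exec_start@6 write@9

Answer: 2 5 6 9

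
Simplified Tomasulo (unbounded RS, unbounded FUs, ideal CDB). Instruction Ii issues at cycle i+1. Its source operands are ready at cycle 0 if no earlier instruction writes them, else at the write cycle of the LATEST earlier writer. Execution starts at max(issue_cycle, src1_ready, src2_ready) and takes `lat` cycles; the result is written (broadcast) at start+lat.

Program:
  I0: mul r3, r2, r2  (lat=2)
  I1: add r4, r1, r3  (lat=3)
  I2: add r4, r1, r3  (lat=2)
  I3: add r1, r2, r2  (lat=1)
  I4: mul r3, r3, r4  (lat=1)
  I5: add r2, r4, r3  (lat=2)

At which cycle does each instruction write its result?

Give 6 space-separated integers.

Answer: 3 6 5 5 6 8

Derivation:
I0 mul r3: issue@1 deps=(None,None) exec_start@1 write@3
I1 add r4: issue@2 deps=(None,0) exec_start@3 write@6
I2 add r4: issue@3 deps=(None,0) exec_start@3 write@5
I3 add r1: issue@4 deps=(None,None) exec_start@4 write@5
I4 mul r3: issue@5 deps=(0,2) exec_start@5 write@6
I5 add r2: issue@6 deps=(2,4) exec_start@6 write@8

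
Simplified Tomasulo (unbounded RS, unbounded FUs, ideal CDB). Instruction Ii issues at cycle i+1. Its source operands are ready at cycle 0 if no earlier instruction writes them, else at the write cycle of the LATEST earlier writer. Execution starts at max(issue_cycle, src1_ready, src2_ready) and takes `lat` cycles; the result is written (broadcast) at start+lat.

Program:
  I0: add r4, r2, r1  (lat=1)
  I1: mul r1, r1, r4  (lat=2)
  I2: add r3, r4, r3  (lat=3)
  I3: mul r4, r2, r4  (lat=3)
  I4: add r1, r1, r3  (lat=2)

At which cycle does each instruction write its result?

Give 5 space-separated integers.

I0 add r4: issue@1 deps=(None,None) exec_start@1 write@2
I1 mul r1: issue@2 deps=(None,0) exec_start@2 write@4
I2 add r3: issue@3 deps=(0,None) exec_start@3 write@6
I3 mul r4: issue@4 deps=(None,0) exec_start@4 write@7
I4 add r1: issue@5 deps=(1,2) exec_start@6 write@8

Answer: 2 4 6 7 8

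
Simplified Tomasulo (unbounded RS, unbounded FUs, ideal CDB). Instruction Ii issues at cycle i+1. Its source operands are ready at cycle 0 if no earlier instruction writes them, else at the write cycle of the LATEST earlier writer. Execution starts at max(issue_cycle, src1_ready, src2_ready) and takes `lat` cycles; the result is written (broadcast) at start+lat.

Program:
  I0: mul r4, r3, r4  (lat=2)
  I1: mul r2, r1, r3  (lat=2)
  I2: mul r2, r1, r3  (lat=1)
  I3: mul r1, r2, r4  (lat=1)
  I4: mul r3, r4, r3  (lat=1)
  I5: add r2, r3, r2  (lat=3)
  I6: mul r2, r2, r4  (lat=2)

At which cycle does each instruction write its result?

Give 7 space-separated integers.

Answer: 3 4 4 5 6 9 11

Derivation:
I0 mul r4: issue@1 deps=(None,None) exec_start@1 write@3
I1 mul r2: issue@2 deps=(None,None) exec_start@2 write@4
I2 mul r2: issue@3 deps=(None,None) exec_start@3 write@4
I3 mul r1: issue@4 deps=(2,0) exec_start@4 write@5
I4 mul r3: issue@5 deps=(0,None) exec_start@5 write@6
I5 add r2: issue@6 deps=(4,2) exec_start@6 write@9
I6 mul r2: issue@7 deps=(5,0) exec_start@9 write@11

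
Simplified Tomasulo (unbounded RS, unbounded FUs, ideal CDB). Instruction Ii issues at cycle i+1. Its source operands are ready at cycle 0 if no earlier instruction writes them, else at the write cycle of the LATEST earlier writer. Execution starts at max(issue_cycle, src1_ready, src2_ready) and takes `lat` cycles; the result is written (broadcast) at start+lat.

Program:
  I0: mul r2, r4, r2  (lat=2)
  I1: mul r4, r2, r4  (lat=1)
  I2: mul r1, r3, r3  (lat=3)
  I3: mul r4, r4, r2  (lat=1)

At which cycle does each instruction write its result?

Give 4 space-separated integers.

Answer: 3 4 6 5

Derivation:
I0 mul r2: issue@1 deps=(None,None) exec_start@1 write@3
I1 mul r4: issue@2 deps=(0,None) exec_start@3 write@4
I2 mul r1: issue@3 deps=(None,None) exec_start@3 write@6
I3 mul r4: issue@4 deps=(1,0) exec_start@4 write@5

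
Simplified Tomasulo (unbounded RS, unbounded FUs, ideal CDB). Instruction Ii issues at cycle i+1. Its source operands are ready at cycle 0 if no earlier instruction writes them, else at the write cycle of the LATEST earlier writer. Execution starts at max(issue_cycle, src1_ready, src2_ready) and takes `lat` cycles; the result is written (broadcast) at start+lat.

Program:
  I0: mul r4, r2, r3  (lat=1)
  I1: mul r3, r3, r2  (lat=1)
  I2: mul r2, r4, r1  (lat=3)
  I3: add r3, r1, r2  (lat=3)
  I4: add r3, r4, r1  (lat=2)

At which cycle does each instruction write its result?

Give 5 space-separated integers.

I0 mul r4: issue@1 deps=(None,None) exec_start@1 write@2
I1 mul r3: issue@2 deps=(None,None) exec_start@2 write@3
I2 mul r2: issue@3 deps=(0,None) exec_start@3 write@6
I3 add r3: issue@4 deps=(None,2) exec_start@6 write@9
I4 add r3: issue@5 deps=(0,None) exec_start@5 write@7

Answer: 2 3 6 9 7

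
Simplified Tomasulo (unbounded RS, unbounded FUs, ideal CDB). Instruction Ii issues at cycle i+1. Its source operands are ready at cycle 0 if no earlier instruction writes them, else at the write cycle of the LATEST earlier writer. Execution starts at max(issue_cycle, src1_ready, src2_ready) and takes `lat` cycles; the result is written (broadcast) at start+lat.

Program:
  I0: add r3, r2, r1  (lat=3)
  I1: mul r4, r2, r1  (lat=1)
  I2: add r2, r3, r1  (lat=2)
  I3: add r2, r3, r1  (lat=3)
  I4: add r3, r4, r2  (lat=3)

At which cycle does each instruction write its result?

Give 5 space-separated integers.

I0 add r3: issue@1 deps=(None,None) exec_start@1 write@4
I1 mul r4: issue@2 deps=(None,None) exec_start@2 write@3
I2 add r2: issue@3 deps=(0,None) exec_start@4 write@6
I3 add r2: issue@4 deps=(0,None) exec_start@4 write@7
I4 add r3: issue@5 deps=(1,3) exec_start@7 write@10

Answer: 4 3 6 7 10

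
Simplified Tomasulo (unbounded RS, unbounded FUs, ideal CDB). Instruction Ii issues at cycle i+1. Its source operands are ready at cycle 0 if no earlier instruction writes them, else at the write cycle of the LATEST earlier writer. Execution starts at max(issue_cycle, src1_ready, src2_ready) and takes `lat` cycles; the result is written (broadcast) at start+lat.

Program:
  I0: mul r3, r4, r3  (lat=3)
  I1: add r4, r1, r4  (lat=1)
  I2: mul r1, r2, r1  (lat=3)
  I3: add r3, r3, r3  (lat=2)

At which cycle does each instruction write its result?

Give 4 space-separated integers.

Answer: 4 3 6 6

Derivation:
I0 mul r3: issue@1 deps=(None,None) exec_start@1 write@4
I1 add r4: issue@2 deps=(None,None) exec_start@2 write@3
I2 mul r1: issue@3 deps=(None,None) exec_start@3 write@6
I3 add r3: issue@4 deps=(0,0) exec_start@4 write@6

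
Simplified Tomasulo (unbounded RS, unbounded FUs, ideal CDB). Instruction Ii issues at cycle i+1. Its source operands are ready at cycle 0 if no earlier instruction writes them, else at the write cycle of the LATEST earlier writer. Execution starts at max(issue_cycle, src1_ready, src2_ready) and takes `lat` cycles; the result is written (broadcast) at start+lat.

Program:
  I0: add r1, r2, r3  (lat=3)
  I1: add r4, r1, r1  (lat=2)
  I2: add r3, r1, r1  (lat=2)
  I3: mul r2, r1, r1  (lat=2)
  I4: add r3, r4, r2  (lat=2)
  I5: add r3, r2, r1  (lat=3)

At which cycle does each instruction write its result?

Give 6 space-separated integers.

I0 add r1: issue@1 deps=(None,None) exec_start@1 write@4
I1 add r4: issue@2 deps=(0,0) exec_start@4 write@6
I2 add r3: issue@3 deps=(0,0) exec_start@4 write@6
I3 mul r2: issue@4 deps=(0,0) exec_start@4 write@6
I4 add r3: issue@5 deps=(1,3) exec_start@6 write@8
I5 add r3: issue@6 deps=(3,0) exec_start@6 write@9

Answer: 4 6 6 6 8 9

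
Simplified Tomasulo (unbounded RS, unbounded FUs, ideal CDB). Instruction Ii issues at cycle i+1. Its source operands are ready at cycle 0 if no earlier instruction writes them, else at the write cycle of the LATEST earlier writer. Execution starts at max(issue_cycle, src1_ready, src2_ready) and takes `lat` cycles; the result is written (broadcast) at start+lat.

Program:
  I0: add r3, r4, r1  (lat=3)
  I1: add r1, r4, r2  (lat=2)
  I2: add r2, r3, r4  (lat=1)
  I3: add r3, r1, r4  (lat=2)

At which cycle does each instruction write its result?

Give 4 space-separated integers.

I0 add r3: issue@1 deps=(None,None) exec_start@1 write@4
I1 add r1: issue@2 deps=(None,None) exec_start@2 write@4
I2 add r2: issue@3 deps=(0,None) exec_start@4 write@5
I3 add r3: issue@4 deps=(1,None) exec_start@4 write@6

Answer: 4 4 5 6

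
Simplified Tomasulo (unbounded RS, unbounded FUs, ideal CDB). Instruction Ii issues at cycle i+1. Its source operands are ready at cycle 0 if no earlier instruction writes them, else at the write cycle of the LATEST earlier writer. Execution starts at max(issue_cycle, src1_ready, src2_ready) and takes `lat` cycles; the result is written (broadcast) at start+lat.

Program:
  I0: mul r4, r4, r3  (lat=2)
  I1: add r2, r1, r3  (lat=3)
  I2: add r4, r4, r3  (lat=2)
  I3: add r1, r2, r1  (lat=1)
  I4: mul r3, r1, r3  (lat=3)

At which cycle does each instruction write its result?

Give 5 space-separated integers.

I0 mul r4: issue@1 deps=(None,None) exec_start@1 write@3
I1 add r2: issue@2 deps=(None,None) exec_start@2 write@5
I2 add r4: issue@3 deps=(0,None) exec_start@3 write@5
I3 add r1: issue@4 deps=(1,None) exec_start@5 write@6
I4 mul r3: issue@5 deps=(3,None) exec_start@6 write@9

Answer: 3 5 5 6 9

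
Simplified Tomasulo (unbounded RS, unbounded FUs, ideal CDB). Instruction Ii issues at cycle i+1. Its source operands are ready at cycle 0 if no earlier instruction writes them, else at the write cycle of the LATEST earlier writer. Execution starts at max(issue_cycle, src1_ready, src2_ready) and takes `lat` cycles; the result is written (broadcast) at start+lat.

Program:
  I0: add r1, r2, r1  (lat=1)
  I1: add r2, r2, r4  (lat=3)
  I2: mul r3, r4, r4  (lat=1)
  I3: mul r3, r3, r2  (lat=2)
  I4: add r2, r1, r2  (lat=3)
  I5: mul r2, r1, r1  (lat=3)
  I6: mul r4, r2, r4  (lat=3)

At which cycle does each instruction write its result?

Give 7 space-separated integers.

I0 add r1: issue@1 deps=(None,None) exec_start@1 write@2
I1 add r2: issue@2 deps=(None,None) exec_start@2 write@5
I2 mul r3: issue@3 deps=(None,None) exec_start@3 write@4
I3 mul r3: issue@4 deps=(2,1) exec_start@5 write@7
I4 add r2: issue@5 deps=(0,1) exec_start@5 write@8
I5 mul r2: issue@6 deps=(0,0) exec_start@6 write@9
I6 mul r4: issue@7 deps=(5,None) exec_start@9 write@12

Answer: 2 5 4 7 8 9 12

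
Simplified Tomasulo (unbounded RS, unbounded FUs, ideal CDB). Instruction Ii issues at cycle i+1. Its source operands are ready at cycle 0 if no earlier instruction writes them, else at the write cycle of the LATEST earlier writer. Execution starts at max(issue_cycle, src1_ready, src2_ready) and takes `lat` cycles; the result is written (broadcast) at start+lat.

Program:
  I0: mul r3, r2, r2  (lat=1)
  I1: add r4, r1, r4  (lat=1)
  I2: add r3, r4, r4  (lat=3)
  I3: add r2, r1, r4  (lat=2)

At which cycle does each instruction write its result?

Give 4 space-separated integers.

I0 mul r3: issue@1 deps=(None,None) exec_start@1 write@2
I1 add r4: issue@2 deps=(None,None) exec_start@2 write@3
I2 add r3: issue@3 deps=(1,1) exec_start@3 write@6
I3 add r2: issue@4 deps=(None,1) exec_start@4 write@6

Answer: 2 3 6 6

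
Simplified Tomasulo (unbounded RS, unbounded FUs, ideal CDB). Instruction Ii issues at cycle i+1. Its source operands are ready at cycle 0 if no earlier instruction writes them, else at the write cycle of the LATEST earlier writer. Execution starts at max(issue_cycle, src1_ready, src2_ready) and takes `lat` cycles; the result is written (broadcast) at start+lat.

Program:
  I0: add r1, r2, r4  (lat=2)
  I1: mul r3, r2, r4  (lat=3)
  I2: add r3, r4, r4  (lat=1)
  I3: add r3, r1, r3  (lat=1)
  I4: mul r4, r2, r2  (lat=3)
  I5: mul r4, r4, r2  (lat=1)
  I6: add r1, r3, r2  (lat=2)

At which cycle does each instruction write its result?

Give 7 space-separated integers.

Answer: 3 5 4 5 8 9 9

Derivation:
I0 add r1: issue@1 deps=(None,None) exec_start@1 write@3
I1 mul r3: issue@2 deps=(None,None) exec_start@2 write@5
I2 add r3: issue@3 deps=(None,None) exec_start@3 write@4
I3 add r3: issue@4 deps=(0,2) exec_start@4 write@5
I4 mul r4: issue@5 deps=(None,None) exec_start@5 write@8
I5 mul r4: issue@6 deps=(4,None) exec_start@8 write@9
I6 add r1: issue@7 deps=(3,None) exec_start@7 write@9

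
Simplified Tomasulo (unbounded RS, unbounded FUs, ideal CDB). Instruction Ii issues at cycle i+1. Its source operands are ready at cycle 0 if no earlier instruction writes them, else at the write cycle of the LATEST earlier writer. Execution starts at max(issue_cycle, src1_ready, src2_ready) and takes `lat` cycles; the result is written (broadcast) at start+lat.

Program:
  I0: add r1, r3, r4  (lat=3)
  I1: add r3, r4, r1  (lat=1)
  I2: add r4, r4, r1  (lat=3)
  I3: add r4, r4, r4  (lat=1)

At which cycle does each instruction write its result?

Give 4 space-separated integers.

I0 add r1: issue@1 deps=(None,None) exec_start@1 write@4
I1 add r3: issue@2 deps=(None,0) exec_start@4 write@5
I2 add r4: issue@3 deps=(None,0) exec_start@4 write@7
I3 add r4: issue@4 deps=(2,2) exec_start@7 write@8

Answer: 4 5 7 8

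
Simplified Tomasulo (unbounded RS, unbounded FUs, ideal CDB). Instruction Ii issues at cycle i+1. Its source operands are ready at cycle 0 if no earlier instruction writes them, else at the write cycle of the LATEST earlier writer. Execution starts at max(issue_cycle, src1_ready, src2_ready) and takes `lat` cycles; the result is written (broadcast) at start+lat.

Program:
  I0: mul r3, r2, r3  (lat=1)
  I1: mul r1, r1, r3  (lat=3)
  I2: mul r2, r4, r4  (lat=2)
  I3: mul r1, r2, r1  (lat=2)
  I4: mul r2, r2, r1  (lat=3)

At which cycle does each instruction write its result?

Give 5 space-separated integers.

I0 mul r3: issue@1 deps=(None,None) exec_start@1 write@2
I1 mul r1: issue@2 deps=(None,0) exec_start@2 write@5
I2 mul r2: issue@3 deps=(None,None) exec_start@3 write@5
I3 mul r1: issue@4 deps=(2,1) exec_start@5 write@7
I4 mul r2: issue@5 deps=(2,3) exec_start@7 write@10

Answer: 2 5 5 7 10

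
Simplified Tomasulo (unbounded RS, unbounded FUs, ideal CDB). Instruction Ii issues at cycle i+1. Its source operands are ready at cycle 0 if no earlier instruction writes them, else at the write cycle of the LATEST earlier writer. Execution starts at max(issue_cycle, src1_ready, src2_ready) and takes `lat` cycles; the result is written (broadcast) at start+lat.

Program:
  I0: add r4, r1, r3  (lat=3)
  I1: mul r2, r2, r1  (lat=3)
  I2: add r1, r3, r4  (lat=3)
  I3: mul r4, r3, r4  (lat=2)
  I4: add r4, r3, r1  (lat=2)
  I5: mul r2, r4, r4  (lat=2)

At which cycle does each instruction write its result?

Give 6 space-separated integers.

Answer: 4 5 7 6 9 11

Derivation:
I0 add r4: issue@1 deps=(None,None) exec_start@1 write@4
I1 mul r2: issue@2 deps=(None,None) exec_start@2 write@5
I2 add r1: issue@3 deps=(None,0) exec_start@4 write@7
I3 mul r4: issue@4 deps=(None,0) exec_start@4 write@6
I4 add r4: issue@5 deps=(None,2) exec_start@7 write@9
I5 mul r2: issue@6 deps=(4,4) exec_start@9 write@11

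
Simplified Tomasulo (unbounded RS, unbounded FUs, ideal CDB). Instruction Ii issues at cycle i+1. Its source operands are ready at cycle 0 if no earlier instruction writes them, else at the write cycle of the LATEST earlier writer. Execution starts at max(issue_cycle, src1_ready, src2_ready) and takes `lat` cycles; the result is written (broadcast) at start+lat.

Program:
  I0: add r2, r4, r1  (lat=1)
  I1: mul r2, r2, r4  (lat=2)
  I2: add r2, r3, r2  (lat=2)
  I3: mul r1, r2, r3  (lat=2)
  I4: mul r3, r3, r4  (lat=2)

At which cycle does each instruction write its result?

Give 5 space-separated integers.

I0 add r2: issue@1 deps=(None,None) exec_start@1 write@2
I1 mul r2: issue@2 deps=(0,None) exec_start@2 write@4
I2 add r2: issue@3 deps=(None,1) exec_start@4 write@6
I3 mul r1: issue@4 deps=(2,None) exec_start@6 write@8
I4 mul r3: issue@5 deps=(None,None) exec_start@5 write@7

Answer: 2 4 6 8 7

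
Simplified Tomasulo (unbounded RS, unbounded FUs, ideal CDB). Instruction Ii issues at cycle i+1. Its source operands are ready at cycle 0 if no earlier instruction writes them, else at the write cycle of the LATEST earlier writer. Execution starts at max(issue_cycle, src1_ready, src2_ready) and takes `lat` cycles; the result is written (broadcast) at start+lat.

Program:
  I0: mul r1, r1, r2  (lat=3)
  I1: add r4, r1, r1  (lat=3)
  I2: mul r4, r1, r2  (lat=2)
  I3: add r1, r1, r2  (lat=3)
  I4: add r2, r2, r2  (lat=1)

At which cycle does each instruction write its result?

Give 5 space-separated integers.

Answer: 4 7 6 7 6

Derivation:
I0 mul r1: issue@1 deps=(None,None) exec_start@1 write@4
I1 add r4: issue@2 deps=(0,0) exec_start@4 write@7
I2 mul r4: issue@3 deps=(0,None) exec_start@4 write@6
I3 add r1: issue@4 deps=(0,None) exec_start@4 write@7
I4 add r2: issue@5 deps=(None,None) exec_start@5 write@6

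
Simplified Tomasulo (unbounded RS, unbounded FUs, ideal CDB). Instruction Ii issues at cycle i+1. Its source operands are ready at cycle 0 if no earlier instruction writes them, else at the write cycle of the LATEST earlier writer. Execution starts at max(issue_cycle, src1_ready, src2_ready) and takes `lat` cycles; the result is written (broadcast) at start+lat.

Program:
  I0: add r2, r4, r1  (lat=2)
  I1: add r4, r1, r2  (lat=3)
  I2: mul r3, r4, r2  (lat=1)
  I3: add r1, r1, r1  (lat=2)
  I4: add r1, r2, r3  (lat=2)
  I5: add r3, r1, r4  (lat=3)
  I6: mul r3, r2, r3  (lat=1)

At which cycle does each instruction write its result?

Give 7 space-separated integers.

Answer: 3 6 7 6 9 12 13

Derivation:
I0 add r2: issue@1 deps=(None,None) exec_start@1 write@3
I1 add r4: issue@2 deps=(None,0) exec_start@3 write@6
I2 mul r3: issue@3 deps=(1,0) exec_start@6 write@7
I3 add r1: issue@4 deps=(None,None) exec_start@4 write@6
I4 add r1: issue@5 deps=(0,2) exec_start@7 write@9
I5 add r3: issue@6 deps=(4,1) exec_start@9 write@12
I6 mul r3: issue@7 deps=(0,5) exec_start@12 write@13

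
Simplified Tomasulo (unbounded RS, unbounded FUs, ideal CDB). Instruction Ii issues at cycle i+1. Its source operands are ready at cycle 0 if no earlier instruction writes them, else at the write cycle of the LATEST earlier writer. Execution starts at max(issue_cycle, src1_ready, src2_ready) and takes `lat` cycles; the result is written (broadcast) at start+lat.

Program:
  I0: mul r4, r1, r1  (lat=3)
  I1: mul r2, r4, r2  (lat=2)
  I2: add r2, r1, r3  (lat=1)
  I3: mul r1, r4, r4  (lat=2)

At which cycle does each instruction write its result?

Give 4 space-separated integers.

I0 mul r4: issue@1 deps=(None,None) exec_start@1 write@4
I1 mul r2: issue@2 deps=(0,None) exec_start@4 write@6
I2 add r2: issue@3 deps=(None,None) exec_start@3 write@4
I3 mul r1: issue@4 deps=(0,0) exec_start@4 write@6

Answer: 4 6 4 6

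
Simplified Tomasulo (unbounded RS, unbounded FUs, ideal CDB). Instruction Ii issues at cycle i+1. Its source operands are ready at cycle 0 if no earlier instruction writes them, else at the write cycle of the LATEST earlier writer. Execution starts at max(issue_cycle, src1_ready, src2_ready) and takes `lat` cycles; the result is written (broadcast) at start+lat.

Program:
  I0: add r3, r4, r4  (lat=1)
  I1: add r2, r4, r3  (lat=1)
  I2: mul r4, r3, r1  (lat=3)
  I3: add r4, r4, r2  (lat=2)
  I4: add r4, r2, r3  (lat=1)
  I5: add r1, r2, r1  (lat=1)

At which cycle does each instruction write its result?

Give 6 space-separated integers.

Answer: 2 3 6 8 6 7

Derivation:
I0 add r3: issue@1 deps=(None,None) exec_start@1 write@2
I1 add r2: issue@2 deps=(None,0) exec_start@2 write@3
I2 mul r4: issue@3 deps=(0,None) exec_start@3 write@6
I3 add r4: issue@4 deps=(2,1) exec_start@6 write@8
I4 add r4: issue@5 deps=(1,0) exec_start@5 write@6
I5 add r1: issue@6 deps=(1,None) exec_start@6 write@7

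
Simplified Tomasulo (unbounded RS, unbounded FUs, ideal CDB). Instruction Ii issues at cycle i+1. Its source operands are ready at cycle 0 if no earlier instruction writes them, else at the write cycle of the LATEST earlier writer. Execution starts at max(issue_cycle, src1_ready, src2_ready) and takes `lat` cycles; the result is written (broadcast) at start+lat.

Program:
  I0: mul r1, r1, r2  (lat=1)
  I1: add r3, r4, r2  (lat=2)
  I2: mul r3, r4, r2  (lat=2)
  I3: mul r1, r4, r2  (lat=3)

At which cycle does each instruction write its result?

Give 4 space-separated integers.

Answer: 2 4 5 7

Derivation:
I0 mul r1: issue@1 deps=(None,None) exec_start@1 write@2
I1 add r3: issue@2 deps=(None,None) exec_start@2 write@4
I2 mul r3: issue@3 deps=(None,None) exec_start@3 write@5
I3 mul r1: issue@4 deps=(None,None) exec_start@4 write@7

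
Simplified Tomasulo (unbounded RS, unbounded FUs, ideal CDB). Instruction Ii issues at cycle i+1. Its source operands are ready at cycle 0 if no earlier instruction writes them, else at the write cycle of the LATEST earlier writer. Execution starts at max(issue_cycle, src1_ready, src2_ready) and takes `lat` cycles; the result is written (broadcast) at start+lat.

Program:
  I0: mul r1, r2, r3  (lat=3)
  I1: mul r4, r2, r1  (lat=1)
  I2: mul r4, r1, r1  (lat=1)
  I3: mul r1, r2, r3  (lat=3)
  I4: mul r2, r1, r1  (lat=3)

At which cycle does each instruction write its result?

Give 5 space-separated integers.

I0 mul r1: issue@1 deps=(None,None) exec_start@1 write@4
I1 mul r4: issue@2 deps=(None,0) exec_start@4 write@5
I2 mul r4: issue@3 deps=(0,0) exec_start@4 write@5
I3 mul r1: issue@4 deps=(None,None) exec_start@4 write@7
I4 mul r2: issue@5 deps=(3,3) exec_start@7 write@10

Answer: 4 5 5 7 10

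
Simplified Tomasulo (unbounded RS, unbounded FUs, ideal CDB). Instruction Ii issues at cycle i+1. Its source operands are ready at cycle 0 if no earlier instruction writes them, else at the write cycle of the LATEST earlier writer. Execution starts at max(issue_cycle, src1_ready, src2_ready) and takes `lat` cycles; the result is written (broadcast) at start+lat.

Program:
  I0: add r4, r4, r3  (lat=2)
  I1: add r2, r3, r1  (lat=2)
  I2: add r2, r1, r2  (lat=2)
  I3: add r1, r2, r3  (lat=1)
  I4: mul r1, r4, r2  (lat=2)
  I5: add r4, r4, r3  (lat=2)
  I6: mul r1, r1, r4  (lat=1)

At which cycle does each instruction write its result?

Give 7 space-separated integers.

I0 add r4: issue@1 deps=(None,None) exec_start@1 write@3
I1 add r2: issue@2 deps=(None,None) exec_start@2 write@4
I2 add r2: issue@3 deps=(None,1) exec_start@4 write@6
I3 add r1: issue@4 deps=(2,None) exec_start@6 write@7
I4 mul r1: issue@5 deps=(0,2) exec_start@6 write@8
I5 add r4: issue@6 deps=(0,None) exec_start@6 write@8
I6 mul r1: issue@7 deps=(4,5) exec_start@8 write@9

Answer: 3 4 6 7 8 8 9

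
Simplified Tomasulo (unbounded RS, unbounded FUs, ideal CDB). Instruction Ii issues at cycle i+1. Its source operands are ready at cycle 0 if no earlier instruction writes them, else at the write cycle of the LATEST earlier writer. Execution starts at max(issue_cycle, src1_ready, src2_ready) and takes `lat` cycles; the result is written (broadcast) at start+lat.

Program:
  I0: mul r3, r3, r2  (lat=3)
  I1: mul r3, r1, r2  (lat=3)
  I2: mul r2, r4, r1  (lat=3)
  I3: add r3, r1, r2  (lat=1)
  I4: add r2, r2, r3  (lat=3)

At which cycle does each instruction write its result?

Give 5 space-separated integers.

Answer: 4 5 6 7 10

Derivation:
I0 mul r3: issue@1 deps=(None,None) exec_start@1 write@4
I1 mul r3: issue@2 deps=(None,None) exec_start@2 write@5
I2 mul r2: issue@3 deps=(None,None) exec_start@3 write@6
I3 add r3: issue@4 deps=(None,2) exec_start@6 write@7
I4 add r2: issue@5 deps=(2,3) exec_start@7 write@10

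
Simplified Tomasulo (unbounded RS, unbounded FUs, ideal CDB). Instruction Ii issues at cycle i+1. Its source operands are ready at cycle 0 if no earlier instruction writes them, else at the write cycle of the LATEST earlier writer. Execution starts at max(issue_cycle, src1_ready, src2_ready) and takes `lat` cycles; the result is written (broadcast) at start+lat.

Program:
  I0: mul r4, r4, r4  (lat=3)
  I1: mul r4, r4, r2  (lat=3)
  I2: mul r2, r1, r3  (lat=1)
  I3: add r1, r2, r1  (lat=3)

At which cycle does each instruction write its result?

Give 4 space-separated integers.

Answer: 4 7 4 7

Derivation:
I0 mul r4: issue@1 deps=(None,None) exec_start@1 write@4
I1 mul r4: issue@2 deps=(0,None) exec_start@4 write@7
I2 mul r2: issue@3 deps=(None,None) exec_start@3 write@4
I3 add r1: issue@4 deps=(2,None) exec_start@4 write@7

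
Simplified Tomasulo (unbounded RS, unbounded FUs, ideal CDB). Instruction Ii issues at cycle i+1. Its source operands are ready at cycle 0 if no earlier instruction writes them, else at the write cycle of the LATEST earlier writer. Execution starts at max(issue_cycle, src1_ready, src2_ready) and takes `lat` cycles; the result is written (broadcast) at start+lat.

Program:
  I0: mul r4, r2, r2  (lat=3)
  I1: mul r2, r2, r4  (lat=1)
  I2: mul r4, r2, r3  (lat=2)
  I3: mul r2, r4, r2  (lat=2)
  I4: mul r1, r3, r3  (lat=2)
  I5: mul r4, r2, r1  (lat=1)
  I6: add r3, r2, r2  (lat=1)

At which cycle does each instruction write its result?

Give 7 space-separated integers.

Answer: 4 5 7 9 7 10 10

Derivation:
I0 mul r4: issue@1 deps=(None,None) exec_start@1 write@4
I1 mul r2: issue@2 deps=(None,0) exec_start@4 write@5
I2 mul r4: issue@3 deps=(1,None) exec_start@5 write@7
I3 mul r2: issue@4 deps=(2,1) exec_start@7 write@9
I4 mul r1: issue@5 deps=(None,None) exec_start@5 write@7
I5 mul r4: issue@6 deps=(3,4) exec_start@9 write@10
I6 add r3: issue@7 deps=(3,3) exec_start@9 write@10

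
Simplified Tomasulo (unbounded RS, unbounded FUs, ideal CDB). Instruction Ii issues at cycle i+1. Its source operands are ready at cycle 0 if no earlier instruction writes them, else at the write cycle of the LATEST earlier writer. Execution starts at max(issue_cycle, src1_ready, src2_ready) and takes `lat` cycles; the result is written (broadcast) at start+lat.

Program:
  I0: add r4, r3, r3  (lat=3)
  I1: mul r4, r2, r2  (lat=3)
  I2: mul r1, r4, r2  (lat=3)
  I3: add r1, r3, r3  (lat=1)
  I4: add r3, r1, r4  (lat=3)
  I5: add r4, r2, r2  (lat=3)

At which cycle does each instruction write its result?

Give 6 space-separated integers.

I0 add r4: issue@1 deps=(None,None) exec_start@1 write@4
I1 mul r4: issue@2 deps=(None,None) exec_start@2 write@5
I2 mul r1: issue@3 deps=(1,None) exec_start@5 write@8
I3 add r1: issue@4 deps=(None,None) exec_start@4 write@5
I4 add r3: issue@5 deps=(3,1) exec_start@5 write@8
I5 add r4: issue@6 deps=(None,None) exec_start@6 write@9

Answer: 4 5 8 5 8 9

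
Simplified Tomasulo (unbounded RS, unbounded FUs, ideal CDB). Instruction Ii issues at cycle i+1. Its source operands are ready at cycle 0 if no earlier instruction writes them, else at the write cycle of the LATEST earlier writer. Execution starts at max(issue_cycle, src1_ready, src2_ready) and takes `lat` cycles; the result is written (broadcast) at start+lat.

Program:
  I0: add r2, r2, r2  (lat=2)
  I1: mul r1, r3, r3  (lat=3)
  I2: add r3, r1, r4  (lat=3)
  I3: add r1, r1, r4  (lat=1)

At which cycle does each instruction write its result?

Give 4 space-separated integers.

Answer: 3 5 8 6

Derivation:
I0 add r2: issue@1 deps=(None,None) exec_start@1 write@3
I1 mul r1: issue@2 deps=(None,None) exec_start@2 write@5
I2 add r3: issue@3 deps=(1,None) exec_start@5 write@8
I3 add r1: issue@4 deps=(1,None) exec_start@5 write@6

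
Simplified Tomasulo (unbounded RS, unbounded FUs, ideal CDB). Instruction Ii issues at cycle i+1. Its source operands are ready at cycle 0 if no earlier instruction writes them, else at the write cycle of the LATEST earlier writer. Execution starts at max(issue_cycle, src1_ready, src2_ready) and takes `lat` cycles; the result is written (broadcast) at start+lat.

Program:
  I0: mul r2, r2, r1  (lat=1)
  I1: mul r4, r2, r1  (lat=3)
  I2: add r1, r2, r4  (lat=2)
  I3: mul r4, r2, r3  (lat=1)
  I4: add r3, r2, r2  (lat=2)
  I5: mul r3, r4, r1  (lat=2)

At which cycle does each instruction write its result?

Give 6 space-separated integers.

Answer: 2 5 7 5 7 9

Derivation:
I0 mul r2: issue@1 deps=(None,None) exec_start@1 write@2
I1 mul r4: issue@2 deps=(0,None) exec_start@2 write@5
I2 add r1: issue@3 deps=(0,1) exec_start@5 write@7
I3 mul r4: issue@4 deps=(0,None) exec_start@4 write@5
I4 add r3: issue@5 deps=(0,0) exec_start@5 write@7
I5 mul r3: issue@6 deps=(3,2) exec_start@7 write@9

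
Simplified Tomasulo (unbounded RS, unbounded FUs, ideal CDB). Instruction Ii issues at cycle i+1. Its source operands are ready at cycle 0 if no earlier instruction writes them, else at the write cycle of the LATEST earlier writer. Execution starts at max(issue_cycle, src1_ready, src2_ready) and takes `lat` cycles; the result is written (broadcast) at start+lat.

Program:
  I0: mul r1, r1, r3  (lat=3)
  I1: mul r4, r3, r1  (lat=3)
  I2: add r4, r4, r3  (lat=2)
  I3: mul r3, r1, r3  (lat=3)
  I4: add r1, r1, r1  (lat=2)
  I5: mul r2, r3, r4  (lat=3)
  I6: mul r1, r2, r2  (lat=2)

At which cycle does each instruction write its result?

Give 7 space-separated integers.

I0 mul r1: issue@1 deps=(None,None) exec_start@1 write@4
I1 mul r4: issue@2 deps=(None,0) exec_start@4 write@7
I2 add r4: issue@3 deps=(1,None) exec_start@7 write@9
I3 mul r3: issue@4 deps=(0,None) exec_start@4 write@7
I4 add r1: issue@5 deps=(0,0) exec_start@5 write@7
I5 mul r2: issue@6 deps=(3,2) exec_start@9 write@12
I6 mul r1: issue@7 deps=(5,5) exec_start@12 write@14

Answer: 4 7 9 7 7 12 14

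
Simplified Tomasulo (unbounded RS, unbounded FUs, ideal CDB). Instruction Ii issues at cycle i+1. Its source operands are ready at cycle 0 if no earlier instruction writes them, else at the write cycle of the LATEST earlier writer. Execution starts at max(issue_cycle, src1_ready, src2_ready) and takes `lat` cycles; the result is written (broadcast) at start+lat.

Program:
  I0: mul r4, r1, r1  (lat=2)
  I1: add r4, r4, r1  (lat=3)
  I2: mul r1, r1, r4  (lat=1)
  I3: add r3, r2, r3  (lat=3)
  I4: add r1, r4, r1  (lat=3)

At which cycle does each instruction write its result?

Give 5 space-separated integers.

Answer: 3 6 7 7 10

Derivation:
I0 mul r4: issue@1 deps=(None,None) exec_start@1 write@3
I1 add r4: issue@2 deps=(0,None) exec_start@3 write@6
I2 mul r1: issue@3 deps=(None,1) exec_start@6 write@7
I3 add r3: issue@4 deps=(None,None) exec_start@4 write@7
I4 add r1: issue@5 deps=(1,2) exec_start@7 write@10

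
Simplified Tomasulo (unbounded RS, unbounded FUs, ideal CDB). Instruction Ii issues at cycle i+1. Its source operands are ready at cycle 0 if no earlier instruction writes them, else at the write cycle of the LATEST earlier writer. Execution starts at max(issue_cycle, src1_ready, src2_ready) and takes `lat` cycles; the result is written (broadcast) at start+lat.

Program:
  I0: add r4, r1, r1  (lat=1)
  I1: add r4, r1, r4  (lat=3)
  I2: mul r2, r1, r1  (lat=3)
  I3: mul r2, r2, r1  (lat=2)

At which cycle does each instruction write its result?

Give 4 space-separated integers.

Answer: 2 5 6 8

Derivation:
I0 add r4: issue@1 deps=(None,None) exec_start@1 write@2
I1 add r4: issue@2 deps=(None,0) exec_start@2 write@5
I2 mul r2: issue@3 deps=(None,None) exec_start@3 write@6
I3 mul r2: issue@4 deps=(2,None) exec_start@6 write@8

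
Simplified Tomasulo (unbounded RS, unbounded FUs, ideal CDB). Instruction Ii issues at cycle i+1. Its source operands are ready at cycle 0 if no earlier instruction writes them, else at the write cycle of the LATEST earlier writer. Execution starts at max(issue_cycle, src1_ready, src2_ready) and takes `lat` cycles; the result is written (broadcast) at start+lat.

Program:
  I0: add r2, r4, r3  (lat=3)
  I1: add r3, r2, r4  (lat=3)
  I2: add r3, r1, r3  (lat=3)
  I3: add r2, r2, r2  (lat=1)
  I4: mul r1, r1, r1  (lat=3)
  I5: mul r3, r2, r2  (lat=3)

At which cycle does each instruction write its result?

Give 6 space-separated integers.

I0 add r2: issue@1 deps=(None,None) exec_start@1 write@4
I1 add r3: issue@2 deps=(0,None) exec_start@4 write@7
I2 add r3: issue@3 deps=(None,1) exec_start@7 write@10
I3 add r2: issue@4 deps=(0,0) exec_start@4 write@5
I4 mul r1: issue@5 deps=(None,None) exec_start@5 write@8
I5 mul r3: issue@6 deps=(3,3) exec_start@6 write@9

Answer: 4 7 10 5 8 9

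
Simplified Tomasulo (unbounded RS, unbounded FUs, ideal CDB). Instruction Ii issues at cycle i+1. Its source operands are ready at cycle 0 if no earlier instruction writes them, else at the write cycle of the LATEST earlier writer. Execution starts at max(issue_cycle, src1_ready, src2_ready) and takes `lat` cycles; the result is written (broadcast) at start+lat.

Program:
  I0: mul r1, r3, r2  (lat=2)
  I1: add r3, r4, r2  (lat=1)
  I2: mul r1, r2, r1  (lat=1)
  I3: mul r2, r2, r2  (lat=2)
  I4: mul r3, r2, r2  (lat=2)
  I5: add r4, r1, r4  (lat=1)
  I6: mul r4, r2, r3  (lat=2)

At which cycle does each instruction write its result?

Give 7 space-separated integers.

I0 mul r1: issue@1 deps=(None,None) exec_start@1 write@3
I1 add r3: issue@2 deps=(None,None) exec_start@2 write@3
I2 mul r1: issue@3 deps=(None,0) exec_start@3 write@4
I3 mul r2: issue@4 deps=(None,None) exec_start@4 write@6
I4 mul r3: issue@5 deps=(3,3) exec_start@6 write@8
I5 add r4: issue@6 deps=(2,None) exec_start@6 write@7
I6 mul r4: issue@7 deps=(3,4) exec_start@8 write@10

Answer: 3 3 4 6 8 7 10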